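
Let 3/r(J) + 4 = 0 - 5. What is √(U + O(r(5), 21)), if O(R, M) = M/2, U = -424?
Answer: I*√1654/2 ≈ 20.335*I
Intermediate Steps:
r(J) = -⅓ (r(J) = 3/(-4 + (0 - 5)) = 3/(-4 - 5) = 3/(-9) = 3*(-⅑) = -⅓)
O(R, M) = M/2 (O(R, M) = M*(½) = M/2)
√(U + O(r(5), 21)) = √(-424 + (½)*21) = √(-424 + 21/2) = √(-827/2) = I*√1654/2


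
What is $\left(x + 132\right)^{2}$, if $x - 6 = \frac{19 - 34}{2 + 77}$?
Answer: $\frac{118526769}{6241} \approx 18992.0$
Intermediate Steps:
$x = \frac{459}{79}$ ($x = 6 + \frac{19 - 34}{2 + 77} = 6 - \frac{15}{79} = \frac{459}{79} \approx 5.8101$)
$\left(x + 132\right)^{2} = \left(\frac{459}{79} + 132\right)^{2} = \left(\frac{10887}{79}\right)^{2} = \frac{118526769}{6241}$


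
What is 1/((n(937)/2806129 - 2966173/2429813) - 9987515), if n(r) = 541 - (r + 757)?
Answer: -6818368723877/68098568231518044361 ≈ -1.0013e-7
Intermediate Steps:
n(r) = -216 - r (n(r) = 541 - (757 + r) = 541 + (-757 - r) = -216 - r)
1/((n(937)/2806129 - 2966173/2429813) - 9987515) = 1/(((-216 - 1*937)/2806129 - 2966173/2429813) - 9987515) = 1/(((-216 - 937)*(1/2806129) - 2966173*1/2429813) - 9987515) = 1/((-1153*1/2806129 - 2966173/2429813) - 9987515) = 1/((-1153/2806129 - 2966173/2429813) - 9987515) = 1/(-8326265648706/6818368723877 - 9987515) = 1/(-68098568231518044361/6818368723877) = -6818368723877/68098568231518044361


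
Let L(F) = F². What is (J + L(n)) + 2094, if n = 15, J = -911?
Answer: 1408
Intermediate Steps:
(J + L(n)) + 2094 = (-911 + 15²) + 2094 = (-911 + 225) + 2094 = -686 + 2094 = 1408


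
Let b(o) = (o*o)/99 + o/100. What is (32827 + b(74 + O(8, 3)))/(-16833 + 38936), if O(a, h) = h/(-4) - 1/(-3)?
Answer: 2929824319/1969377300 ≈ 1.4877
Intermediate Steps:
O(a, h) = 1/3 - h/4 (O(a, h) = h*(-1/4) - 1*(-1/3) = -h/4 + 1/3 = 1/3 - h/4)
b(o) = o**2/99 + o/100 (b(o) = o**2*(1/99) + o*(1/100) = o**2/99 + o/100)
(32827 + b(74 + O(8, 3)))/(-16833 + 38936) = (32827 + (74 + (1/3 - 1/4*3))*(99 + 100*(74 + (1/3 - 1/4*3)))/9900)/(-16833 + 38936) = (32827 + (74 + (1/3 - 3/4))*(99 + 100*(74 + (1/3 - 3/4)))/9900)/22103 = (32827 + (74 - 5/12)*(99 + 100*(74 - 5/12))/9900)*(1/22103) = (32827 + (1/9900)*(883/12)*(99 + 100*(883/12)))*(1/22103) = (32827 + (1/9900)*(883/12)*(99 + 22075/3))*(1/22103) = (32827 + (1/9900)*(883/12)*(22372/3))*(1/22103) = (32827 + 4938619/89100)*(1/22103) = (2929824319/89100)*(1/22103) = 2929824319/1969377300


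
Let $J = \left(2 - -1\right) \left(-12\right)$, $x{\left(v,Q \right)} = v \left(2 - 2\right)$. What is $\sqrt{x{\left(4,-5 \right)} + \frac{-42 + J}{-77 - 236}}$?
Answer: $\frac{\sqrt{24414}}{313} \approx 0.4992$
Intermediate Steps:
$x{\left(v,Q \right)} = 0$ ($x{\left(v,Q \right)} = v 0 = 0$)
$J = -36$ ($J = \left(2 + 1\right) \left(-12\right) = 3 \left(-12\right) = -36$)
$\sqrt{x{\left(4,-5 \right)} + \frac{-42 + J}{-77 - 236}} = \sqrt{0 + \frac{-42 - 36}{-77 - 236}} = \sqrt{0 - \frac{78}{-313}} = \sqrt{0 - - \frac{78}{313}} = \sqrt{0 + \frac{78}{313}} = \sqrt{\frac{78}{313}} = \frac{\sqrt{24414}}{313}$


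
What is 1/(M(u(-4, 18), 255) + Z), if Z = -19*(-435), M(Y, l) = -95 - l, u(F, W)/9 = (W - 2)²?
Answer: 1/7915 ≈ 0.00012634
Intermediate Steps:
u(F, W) = 9*(-2 + W)² (u(F, W) = 9*(W - 2)² = 9*(-2 + W)²)
Z = 8265
1/(M(u(-4, 18), 255) + Z) = 1/((-95 - 1*255) + 8265) = 1/((-95 - 255) + 8265) = 1/(-350 + 8265) = 1/7915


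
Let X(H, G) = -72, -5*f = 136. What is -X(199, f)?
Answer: 72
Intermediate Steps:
f = -136/5 (f = -⅕*136 = -136/5 ≈ -27.200)
-X(199, f) = -1*(-72) = 72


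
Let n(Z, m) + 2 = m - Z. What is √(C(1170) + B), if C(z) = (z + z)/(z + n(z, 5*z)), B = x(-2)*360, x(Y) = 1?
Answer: 9*√9510310/1462 ≈ 18.984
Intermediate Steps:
n(Z, m) = -2 + m - Z (n(Z, m) = -2 + (m - Z) = -2 + m - Z)
B = 360 (B = 1*360 = 360)
C(z) = 2*z/(-2 + 5*z) (C(z) = (z + z)/(z + (-2 + 5*z - z)) = (2*z)/(z + (-2 + 4*z)) = (2*z)/(-2 + 5*z) = 2*z/(-2 + 5*z))
√(C(1170) + B) = √(2*1170/(-2 + 5*1170) + 360) = √(2*1170/(-2 + 5850) + 360) = √(2*1170/5848 + 360) = √(2*1170*(1/5848) + 360) = √(585/1462 + 360) = √(526905/1462) = 9*√9510310/1462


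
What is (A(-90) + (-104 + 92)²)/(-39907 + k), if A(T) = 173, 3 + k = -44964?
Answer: -317/84874 ≈ -0.0037349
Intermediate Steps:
k = -44967 (k = -3 - 44964 = -44967)
(A(-90) + (-104 + 92)²)/(-39907 + k) = (173 + (-104 + 92)²)/(-39907 - 44967) = (173 + (-12)²)/(-84874) = (173 + 144)*(-1/84874) = 317*(-1/84874) = -317/84874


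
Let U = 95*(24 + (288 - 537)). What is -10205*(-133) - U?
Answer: 1378640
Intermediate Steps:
U = -21375 (U = 95*(24 - 249) = 95*(-225) = -21375)
-10205*(-133) - U = -10205*(-133) - 1*(-21375) = 1357265 + 21375 = 1378640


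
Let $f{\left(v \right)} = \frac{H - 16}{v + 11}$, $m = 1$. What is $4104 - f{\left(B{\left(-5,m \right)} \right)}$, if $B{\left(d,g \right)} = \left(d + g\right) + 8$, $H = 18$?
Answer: $\frac{61558}{15} \approx 4103.9$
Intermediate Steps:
$B{\left(d,g \right)} = 8 + d + g$
$f{\left(v \right)} = \frac{2}{11 + v}$ ($f{\left(v \right)} = \frac{18 - 16}{v + 11} = \frac{2}{11 + v}$)
$4104 - f{\left(B{\left(-5,m \right)} \right)} = 4104 - \frac{2}{11 + \left(8 - 5 + 1\right)} = 4104 - \frac{2}{11 + 4} = 4104 - \frac{2}{15} = \frac{61558}{15}$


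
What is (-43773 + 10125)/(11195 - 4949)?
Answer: -5608/1041 ≈ -5.3871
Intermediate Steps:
(-43773 + 10125)/(11195 - 4949) = -33648/6246 = -33648*1/6246 = -5608/1041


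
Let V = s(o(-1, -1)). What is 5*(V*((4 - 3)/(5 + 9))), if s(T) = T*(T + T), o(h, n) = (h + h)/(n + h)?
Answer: 5/7 ≈ 0.71429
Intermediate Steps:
o(h, n) = 2*h/(h + n) (o(h, n) = (2*h)/(h + n) = 2*h/(h + n))
s(T) = 2*T² (s(T) = T*(2*T) = 2*T²)
V = 2 (V = 2*(2*(-1)/(-1 - 1))² = 2*(2*(-1)/(-2))² = 2*(2*(-1)*(-½))² = 2*1² = 2*1 = 2)
5*(V*((4 - 3)/(5 + 9))) = 5*(2*((4 - 3)/(5 + 9))) = 5*(2*(1/14)) = 5*(⅐) = 5/7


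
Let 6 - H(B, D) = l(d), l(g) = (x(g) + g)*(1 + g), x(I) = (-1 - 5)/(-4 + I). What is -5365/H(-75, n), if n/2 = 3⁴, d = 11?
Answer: 7511/162 ≈ 46.364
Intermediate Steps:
x(I) = -6/(-4 + I)
l(g) = (1 + g)*(g - 6/(-4 + g)) (l(g) = (-6/(-4 + g) + g)*(1 + g) = (g - 6/(-4 + g))*(1 + g) = (1 + g)*(g - 6/(-4 + g)))
n = 162 (n = 2*3⁴ = 2*81 = 162)
H(B, D) = -810/7 (H(B, D) = 6 - (-6 - 6*11 + 11*(1 + 11)*(-4 + 11))/(-4 + 11) = 6 - (-6 - 66 + 11*12*7)/7 = 6 - (-6 - 66 + 924)/7 = 6 - 852/7 = -810/7)
-5365/H(-75, n) = -5365/(-810/7) = -5365*(-7/810) = 7511/162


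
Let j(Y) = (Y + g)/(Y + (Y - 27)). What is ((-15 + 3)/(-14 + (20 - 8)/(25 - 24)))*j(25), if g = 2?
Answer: 162/23 ≈ 7.0435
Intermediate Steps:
j(Y) = (2 + Y)/(-27 + 2*Y) (j(Y) = (Y + 2)/(Y + (Y - 27)) = (2 + Y)/(Y + (-27 + Y)) = (2 + Y)/(-27 + 2*Y))
((-15 + 3)/(-14 + (20 - 8)/(25 - 24)))*j(25) = ((-15 + 3)/(-14 + (20 - 8)/(25 - 24)))*((2 + 25)/(-27 + 2*25)) = (-12/(-14 + 12/1))*(27/(-27 + 50)) = (-12/(-14 + 12*1))*(27/23) = (-12/(-14 + 12))*((1/23)*27) = -12/(-2)*(27/23) = -12*(-½)*(27/23) = 6*(27/23) = 162/23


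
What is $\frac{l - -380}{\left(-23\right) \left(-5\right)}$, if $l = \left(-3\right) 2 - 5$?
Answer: $\frac{369}{115} \approx 3.2087$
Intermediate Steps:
$l = -11$ ($l = -6 - 5 = -11$)
$\frac{l - -380}{\left(-23\right) \left(-5\right)} = \frac{-11 - -380}{\left(-23\right) \left(-5\right)} = \frac{-11 + 380}{115} = 369 \cdot \frac{1}{115} = \frac{369}{115}$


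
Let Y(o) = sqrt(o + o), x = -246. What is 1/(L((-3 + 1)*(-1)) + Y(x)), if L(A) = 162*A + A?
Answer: 163/53384 - I*sqrt(123)/53384 ≈ 0.0030533 - 0.00020775*I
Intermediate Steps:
L(A) = 163*A
Y(o) = sqrt(2)*sqrt(o) (Y(o) = sqrt(2*o) = sqrt(2)*sqrt(o))
1/(L((-3 + 1)*(-1)) + Y(x)) = 1/(163*((-3 + 1)*(-1)) + sqrt(2)*sqrt(-246)) = 1/(163*(-2*(-1)) + sqrt(2)*(I*sqrt(246))) = 1/(163*2 + 2*I*sqrt(123)) = 1/(326 + 2*I*sqrt(123))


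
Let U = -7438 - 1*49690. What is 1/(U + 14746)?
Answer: -1/42382 ≈ -2.3595e-5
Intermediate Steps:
U = -57128 (U = -7438 - 49690 = -57128)
1/(U + 14746) = 1/(-57128 + 14746) = 1/(-42382) = -1/42382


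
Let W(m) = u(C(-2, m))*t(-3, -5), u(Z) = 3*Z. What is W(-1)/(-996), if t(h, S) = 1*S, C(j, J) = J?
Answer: -5/332 ≈ -0.015060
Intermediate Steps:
t(h, S) = S
W(m) = -15*m (W(m) = (3*m)*(-5) = -15*m)
W(-1)/(-996) = -15*(-1)/(-996) = 15*(-1/996) = -5/332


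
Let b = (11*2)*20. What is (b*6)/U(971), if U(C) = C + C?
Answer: 1320/971 ≈ 1.3594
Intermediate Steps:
U(C) = 2*C
b = 440 (b = 22*20 = 440)
(b*6)/U(971) = (440*6)/((2*971)) = 2640/1942 = 2640*(1/1942) = 1320/971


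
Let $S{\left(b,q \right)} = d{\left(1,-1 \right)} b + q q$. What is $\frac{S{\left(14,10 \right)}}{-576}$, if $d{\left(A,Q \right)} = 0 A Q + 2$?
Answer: $- \frac{2}{9} \approx -0.22222$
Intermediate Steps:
$d{\left(A,Q \right)} = 2$ ($d{\left(A,Q \right)} = 0 Q + 2 = 0 + 2 = 2$)
$S{\left(b,q \right)} = q^{2} + 2 b$ ($S{\left(b,q \right)} = 2 b + q q = 2 b + q^{2} = q^{2} + 2 b$)
$\frac{S{\left(14,10 \right)}}{-576} = \frac{10^{2} + 2 \cdot 14}{-576} = \left(100 + 28\right) \left(- \frac{1}{576}\right) = 128 \left(- \frac{1}{576}\right) = - \frac{2}{9}$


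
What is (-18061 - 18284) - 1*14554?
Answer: -50899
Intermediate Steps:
(-18061 - 18284) - 1*14554 = -36345 - 14554 = -50899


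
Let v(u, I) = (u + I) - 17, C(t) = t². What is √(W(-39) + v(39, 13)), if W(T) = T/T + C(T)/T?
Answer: I*√3 ≈ 1.732*I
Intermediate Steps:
W(T) = 1 + T (W(T) = T/T + T²/T = 1 + T)
v(u, I) = -17 + I + u (v(u, I) = (I + u) - 17 = -17 + I + u)
√(W(-39) + v(39, 13)) = √((1 - 39) + (-17 + 13 + 39)) = √(-38 + 35) = √(-3) = I*√3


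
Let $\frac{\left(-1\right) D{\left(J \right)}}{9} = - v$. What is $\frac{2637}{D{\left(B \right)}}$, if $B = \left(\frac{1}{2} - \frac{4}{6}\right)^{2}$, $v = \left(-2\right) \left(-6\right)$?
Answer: $\frac{293}{12} \approx 24.417$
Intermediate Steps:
$v = 12$
$B = \frac{1}{36}$ ($B = \left(\frac{1}{2} - \frac{2}{3}\right)^{2} = \left(- \frac{1}{6}\right)^{2} = \frac{1}{36} \approx 0.027778$)
$D{\left(J \right)} = 108$ ($D{\left(J \right)} = - 9 \left(\left(-1\right) 12\right) = \left(-9\right) \left(-12\right) = 108$)
$\frac{2637}{D{\left(B \right)}} = \frac{2637}{108} = 2637 \cdot \frac{1}{108} = \frac{293}{12}$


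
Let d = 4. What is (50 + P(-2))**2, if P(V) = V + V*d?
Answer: 1600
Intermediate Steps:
P(V) = 5*V (P(V) = V + V*4 = V + 4*V = 5*V)
(50 + P(-2))**2 = (50 + 5*(-2))**2 = (50 - 10)**2 = 40**2 = 1600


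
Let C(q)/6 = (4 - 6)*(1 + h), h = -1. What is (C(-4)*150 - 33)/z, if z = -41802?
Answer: 11/13934 ≈ 0.00078944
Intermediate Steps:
C(q) = 0 (C(q) = 6*((4 - 6)*(1 - 1)) = 6*(-2*0) = 6*0 = 0)
(C(-4)*150 - 33)/z = (0*150 - 33)/(-41802) = (0 - 33)*(-1/41802) = -33*(-1/41802) = 11/13934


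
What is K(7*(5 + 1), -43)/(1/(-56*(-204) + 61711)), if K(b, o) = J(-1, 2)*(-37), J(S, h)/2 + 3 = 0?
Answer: 16235970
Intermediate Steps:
J(S, h) = -6 (J(S, h) = -6 + 2*0 = -6 + 0 = -6)
K(b, o) = 222 (K(b, o) = -6*(-37) = 222)
K(7*(5 + 1), -43)/(1/(-56*(-204) + 61711)) = 222/(1/(-56*(-204) + 61711)) = 222/(1/(11424 + 61711)) = 222/(1/73135) = 222*73135 = 16235970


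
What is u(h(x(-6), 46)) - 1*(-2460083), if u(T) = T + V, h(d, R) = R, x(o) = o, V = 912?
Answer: 2461041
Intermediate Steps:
u(T) = 912 + T (u(T) = T + 912 = 912 + T)
u(h(x(-6), 46)) - 1*(-2460083) = (912 + 46) - 1*(-2460083) = 958 + 2460083 = 2461041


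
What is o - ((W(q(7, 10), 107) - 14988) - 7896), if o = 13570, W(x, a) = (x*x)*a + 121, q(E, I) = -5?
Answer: 33658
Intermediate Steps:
W(x, a) = 121 + a*x² (W(x, a) = x²*a + 121 = a*x² + 121 = 121 + a*x²)
o - ((W(q(7, 10), 107) - 14988) - 7896) = 13570 - (((121 + 107*(-5)²) - 14988) - 7896) = 13570 - (((121 + 107*25) - 14988) - 7896) = 13570 - (((121 + 2675) - 14988) - 7896) = 13570 - ((2796 - 14988) - 7896) = 13570 - (-12192 - 7896) = 13570 - 1*(-20088) = 13570 + 20088 = 33658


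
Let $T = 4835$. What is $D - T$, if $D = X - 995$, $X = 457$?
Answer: $-5373$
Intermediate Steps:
$D = -538$ ($D = 457 - 995 = -538$)
$D - T = -538 - 4835 = -5373$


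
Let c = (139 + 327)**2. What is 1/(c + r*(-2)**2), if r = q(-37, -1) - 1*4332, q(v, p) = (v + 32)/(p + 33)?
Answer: 8/1598619 ≈ 5.0043e-6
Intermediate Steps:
q(v, p) = (32 + v)/(33 + p)
c = 217156 (c = 466**2 = 217156)
r = -138629/32 (r = (32 - 37)/(33 - 1) - 1*4332 = -5/32 - 4332 = -138629/32 ≈ -4332.2)
1/(c + r*(-2)**2) = 1/(217156 - 138629/32*(-2)**2) = 1/(217156 - 138629/32*4) = 1/(217156 - 138629/8) = 1/(1598619/8) = 8/1598619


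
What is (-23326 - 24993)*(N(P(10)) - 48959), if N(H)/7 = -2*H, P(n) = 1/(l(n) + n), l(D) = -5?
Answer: 11828926071/5 ≈ 2.3658e+9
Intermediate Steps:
P(n) = 1/(-5 + n)
N(H) = -14*H (N(H) = 7*(-2*H) = -14*H)
(-23326 - 24993)*(N(P(10)) - 48959) = (-23326 - 24993)*(-14/(-5 + 10) - 48959) = -48319*(-14/5 - 48959) = -48319*(-244809/5) = 11828926071/5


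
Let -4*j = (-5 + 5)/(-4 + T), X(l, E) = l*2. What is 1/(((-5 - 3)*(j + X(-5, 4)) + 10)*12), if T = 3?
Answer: 1/1080 ≈ 0.00092593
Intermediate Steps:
X(l, E) = 2*l
j = 0 (j = -(-5 + 5)/(4*(-4 + 3)) = -0/(-1) = -0*(-1) = -1/4*0 = 0)
1/(((-5 - 3)*(j + X(-5, 4)) + 10)*12) = 1/(((-5 - 3)*(0 + 2*(-5)) + 10)*12) = 1/((-8*(0 - 10) + 10)*12) = 1/((-8*(-10) + 10)*12) = 1/((80 + 10)*12) = 1/(90*12) = 1/1080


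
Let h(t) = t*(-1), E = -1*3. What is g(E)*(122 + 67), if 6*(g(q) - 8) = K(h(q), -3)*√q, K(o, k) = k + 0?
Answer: 1512 - 189*I*√3/2 ≈ 1512.0 - 163.68*I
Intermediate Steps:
E = -3
h(t) = -t
K(o, k) = k
g(q) = 8 - √q/2 (g(q) = 8 + (-3*√q)/6 = 8 - √q/2)
g(E)*(122 + 67) = (8 - I*√3/2)*(122 + 67) = (8 - I*√3/2)*189 = 1512 - 189*I*√3/2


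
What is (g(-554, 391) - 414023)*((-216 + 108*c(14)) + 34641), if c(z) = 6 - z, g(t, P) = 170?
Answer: -13889320533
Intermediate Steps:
(g(-554, 391) - 414023)*((-216 + 108*c(14)) + 34641) = (170 - 414023)*((-216 + 108*(6 - 1*14)) + 34641) = -413853*((-216 + 108*(6 - 14)) + 34641) = -413853*((-216 + 108*(-8)) + 34641) = -413853*((-216 - 864) + 34641) = -413853*(-1080 + 34641) = -413853*33561 = -13889320533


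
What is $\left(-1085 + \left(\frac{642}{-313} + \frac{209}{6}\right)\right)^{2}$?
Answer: $\frac{3904832884225}{3526884} \approx 1.1072 \cdot 10^{6}$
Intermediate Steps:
$\left(-1085 + \left(\frac{642}{-313} + \frac{209}{6}\right)\right)^{2} = \left(-1085 + \left(642 \left(- \frac{1}{313}\right) + 209 \cdot \frac{1}{6}\right)\right)^{2} = \left(-1085 + \left(- \frac{642}{313} + \frac{209}{6}\right)\right)^{2} = \left(-1085 + \frac{61565}{1878}\right)^{2} = \left(- \frac{1976065}{1878}\right)^{2} = \frac{3904832884225}{3526884}$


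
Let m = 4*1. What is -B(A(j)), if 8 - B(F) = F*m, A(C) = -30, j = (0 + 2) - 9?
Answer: -128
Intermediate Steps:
m = 4
j = -7 (j = 2 - 9 = -7)
B(F) = 8 - 4*F (B(F) = 8 - F*4 = 8 - 4*F)
-B(A(j)) = -(8 - 4*(-30)) = -(8 + 120) = -1*128 = -128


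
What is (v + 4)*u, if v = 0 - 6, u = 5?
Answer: -10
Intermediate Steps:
v = -6
(v + 4)*u = (-6 + 4)*5 = -2*5 = -10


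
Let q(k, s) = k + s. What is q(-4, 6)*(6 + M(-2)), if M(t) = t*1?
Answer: 8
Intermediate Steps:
M(t) = t
q(-4, 6)*(6 + M(-2)) = (-4 + 6)*(6 - 2) = 2*4 = 8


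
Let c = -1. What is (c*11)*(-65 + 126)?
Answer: -671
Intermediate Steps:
(c*11)*(-65 + 126) = (-1*11)*(-65 + 126) = -11*61 = -671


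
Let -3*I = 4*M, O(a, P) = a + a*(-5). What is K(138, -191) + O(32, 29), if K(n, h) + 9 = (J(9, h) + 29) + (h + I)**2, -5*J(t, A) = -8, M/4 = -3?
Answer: 152593/5 ≈ 30519.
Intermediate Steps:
M = -12 (M = 4*(-3) = -12)
O(a, P) = -4*a (O(a, P) = a - 5*a = -4*a)
I = 16 (I = -4*(-12)/3 = -1/3*(-48) = 16)
J(t, A) = 8/5 (J(t, A) = -1/5*(-8) = 8/5)
K(n, h) = 108/5 + (16 + h)**2 (K(n, h) = -9 + ((8/5 + 29) + (h + 16)**2) = -9 + (153/5 + (16 + h)**2) = 108/5 + (16 + h)**2)
K(138, -191) + O(32, 29) = (108/5 + (16 - 191)**2) - 4*32 = (108/5 + (-175)**2) - 128 = (108/5 + 30625) - 128 = 153233/5 - 128 = 152593/5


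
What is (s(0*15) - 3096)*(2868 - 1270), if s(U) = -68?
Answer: -5056072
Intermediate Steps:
(s(0*15) - 3096)*(2868 - 1270) = (-68 - 3096)*(2868 - 1270) = -3164*1598 = -5056072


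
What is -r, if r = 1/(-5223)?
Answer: 1/5223 ≈ 0.00019146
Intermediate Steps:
r = -1/5223 ≈ -0.00019146
-r = -1*(-1/5223) = 1/5223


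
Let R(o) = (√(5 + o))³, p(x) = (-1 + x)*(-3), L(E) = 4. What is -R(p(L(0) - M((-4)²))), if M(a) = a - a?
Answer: 8*I ≈ 8.0*I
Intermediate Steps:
M(a) = 0
p(x) = 3 - 3*x
R(o) = (5 + o)^(3/2)
-R(p(L(0) - M((-4)²))) = -(5 + (3 - 3*(4 - 1*0)))^(3/2) = -(5 + (3 - 3*(4 + 0)))^(3/2) = -(5 + (3 - 3*4))^(3/2) = -(5 + (3 - 12))^(3/2) = -(5 - 9)^(3/2) = -(-4)^(3/2) = -(-8)*I = 8*I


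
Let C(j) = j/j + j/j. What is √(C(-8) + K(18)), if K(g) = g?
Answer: 2*√5 ≈ 4.4721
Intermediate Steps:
C(j) = 2 (C(j) = 1 + 1 = 2)
√(C(-8) + K(18)) = √(2 + 18) = √20 = 2*√5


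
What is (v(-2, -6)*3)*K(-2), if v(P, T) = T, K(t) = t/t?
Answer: -18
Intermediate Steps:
K(t) = 1
(v(-2, -6)*3)*K(-2) = -6*3*1 = -18*1 = -18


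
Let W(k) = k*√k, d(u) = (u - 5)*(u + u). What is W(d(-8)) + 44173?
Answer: 44173 + 832*√13 ≈ 47173.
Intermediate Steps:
d(u) = 2*u*(-5 + u) (d(u) = (-5 + u)*(2*u) = 2*u*(-5 + u))
W(k) = k^(3/2)
W(d(-8)) + 44173 = (2*(-8)*(-5 - 8))^(3/2) + 44173 = (2*(-8)*(-13))^(3/2) + 44173 = 208^(3/2) + 44173 = 832*√13 + 44173 = 44173 + 832*√13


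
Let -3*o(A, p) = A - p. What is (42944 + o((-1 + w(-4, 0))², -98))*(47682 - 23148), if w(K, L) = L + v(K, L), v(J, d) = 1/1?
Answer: 1052786652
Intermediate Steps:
v(J, d) = 1
w(K, L) = 1 + L (w(K, L) = L + 1 = 1 + L)
o(A, p) = -A/3 + p/3 (o(A, p) = -(A - p)/3 = -A/3 + p/3)
(42944 + o((-1 + w(-4, 0))², -98))*(47682 - 23148) = (42944 + (-(-1 + (1 + 0))²/3 + (⅓)*(-98)))*(47682 - 23148) = (42944 + (-(-1 + 1)²/3 - 98/3))*24534 = (42944 + (-⅓*0² - 98/3))*24534 = (42944 + (-⅓*0 - 98/3))*24534 = (42944 + (0 - 98/3))*24534 = (42944 - 98/3)*24534 = (128734/3)*24534 = 1052786652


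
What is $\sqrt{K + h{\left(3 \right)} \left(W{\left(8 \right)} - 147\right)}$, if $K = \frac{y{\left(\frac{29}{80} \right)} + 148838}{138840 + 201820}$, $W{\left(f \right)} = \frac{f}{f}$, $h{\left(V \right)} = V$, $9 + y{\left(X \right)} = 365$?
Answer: $\frac{i \sqrt{12694685191190}}{170330} \approx 20.918 i$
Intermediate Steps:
$y{\left(X \right)} = 356$ ($y{\left(X \right)} = -9 + 365 = 356$)
$W{\left(f \right)} = 1$
$K = \frac{74597}{170330}$ ($K = \frac{356 + 148838}{138840 + 201820} = \frac{149194}{340660} = 149194 \cdot \frac{1}{340660} = \frac{74597}{170330} \approx 0.43796$)
$\sqrt{K + h{\left(3 \right)} \left(W{\left(8 \right)} - 147\right)} = \sqrt{\frac{74597}{170330} + 3 \left(1 - 147\right)} = \sqrt{\frac{74597}{170330} + 3 \left(-146\right)} = \sqrt{\frac{74597}{170330} - 438} = \sqrt{- \frac{74529943}{170330}} = \frac{i \sqrt{12694685191190}}{170330}$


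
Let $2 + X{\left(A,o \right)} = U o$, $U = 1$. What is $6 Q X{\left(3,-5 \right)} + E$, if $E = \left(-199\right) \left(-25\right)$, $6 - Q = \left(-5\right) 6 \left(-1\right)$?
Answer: $5983$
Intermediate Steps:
$X{\left(A,o \right)} = -2 + o$ ($X{\left(A,o \right)} = -2 + 1 o = -2 + o$)
$Q = -24$ ($Q = 6 - \left(-5\right) 6 \left(-1\right) = 6 - \left(-30\right) \left(-1\right) = 6 - 30 = -24$)
$E = 4975$
$6 Q X{\left(3,-5 \right)} + E = 6 \left(-24\right) \left(-2 - 5\right) + 4975 = \left(-144\right) \left(-7\right) + 4975 = 1008 + 4975 = 5983$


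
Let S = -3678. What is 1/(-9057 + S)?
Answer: -1/12735 ≈ -7.8524e-5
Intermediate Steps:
1/(-9057 + S) = 1/(-9057 - 3678) = 1/(-12735) = -1/12735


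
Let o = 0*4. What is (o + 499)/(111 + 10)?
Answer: 499/121 ≈ 4.1240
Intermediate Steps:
o = 0
(o + 499)/(111 + 10) = (0 + 499)/(111 + 10) = 499/121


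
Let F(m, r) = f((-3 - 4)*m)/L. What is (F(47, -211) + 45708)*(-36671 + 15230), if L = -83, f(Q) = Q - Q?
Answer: -980025228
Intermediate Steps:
f(Q) = 0
F(m, r) = 0 (F(m, r) = 0/(-83) = 0*(-1/83) = 0)
(F(47, -211) + 45708)*(-36671 + 15230) = (0 + 45708)*(-36671 + 15230) = 45708*(-21441) = -980025228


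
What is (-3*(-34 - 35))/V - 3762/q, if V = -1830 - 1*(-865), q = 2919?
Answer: -1411521/938945 ≈ -1.5033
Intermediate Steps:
V = -965 (V = -1830 + 865 = -965)
(-3*(-34 - 35))/V - 3762/q = -3*(-34 - 35)/(-965) - 3762/2919 = -3*(-69)*(-1/965) - 3762*1/2919 = 207*(-1/965) - 1254/973 = -207/965 - 1254/973 = -1411521/938945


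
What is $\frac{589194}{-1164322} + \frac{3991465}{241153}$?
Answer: $\frac{2252632305524}{140389871633} \approx 16.046$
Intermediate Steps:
$\frac{589194}{-1164322} + \frac{3991465}{241153} = 589194 \left(- \frac{1}{1164322}\right) + 3991465 \cdot \frac{1}{241153} = - \frac{294597}{582161} + \frac{3991465}{241153} = \frac{2252632305524}{140389871633}$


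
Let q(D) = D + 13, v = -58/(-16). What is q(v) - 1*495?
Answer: -3827/8 ≈ -478.38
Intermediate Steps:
v = 29/8 (v = -58*(-1/16) = 29/8 ≈ 3.6250)
q(D) = 13 + D
q(v) - 1*495 = (13 + 29/8) - 1*495 = 133/8 - 495 = -3827/8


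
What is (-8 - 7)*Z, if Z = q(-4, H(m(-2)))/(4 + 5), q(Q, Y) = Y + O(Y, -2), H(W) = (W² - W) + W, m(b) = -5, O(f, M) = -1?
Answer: -40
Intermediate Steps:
H(W) = W²
q(Q, Y) = -1 + Y (q(Q, Y) = Y - 1 = -1 + Y)
Z = 8/3 (Z = (-1 + (-5)²)/(4 + 5) = (-1 + 25)/9 = 24*(⅑) = 8/3 ≈ 2.6667)
(-8 - 7)*Z = (-8 - 7)*(8/3) = -15*8/3 = -40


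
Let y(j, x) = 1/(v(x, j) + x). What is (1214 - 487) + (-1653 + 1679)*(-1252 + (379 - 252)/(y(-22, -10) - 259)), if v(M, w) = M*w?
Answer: -1731623345/54389 ≈ -31838.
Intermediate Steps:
y(j, x) = 1/(x + j*x) (y(j, x) = 1/(x*j + x) = 1/(j*x + x) = 1/(x + j*x))
(1214 - 487) + (-1653 + 1679)*(-1252 + (379 - 252)/(y(-22, -10) - 259)) = (1214 - 487) + (-1653 + 1679)*(-1252 + (379 - 252)/(1/((-10)*(1 - 22)) - 259)) = 727 + 26*(-1252 + 127/(-⅒/(-21) - 259)) = 727 + 26*(-1252 + 127/(-⅒*(-1/21) - 259)) = 727 + 26*(-1252 + 127/(1/210 - 259)) = 727 + 26*(-1252 + 127/(-54389/210)) = 727 + 26*(-1252 + 127*(-210/54389)) = 727 + 26*(-1252 - 26670/54389) = 727 + 26*(-68121698/54389) = 727 - 1771164148/54389 = -1731623345/54389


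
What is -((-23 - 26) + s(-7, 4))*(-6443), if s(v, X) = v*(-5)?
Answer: -90202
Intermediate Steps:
s(v, X) = -5*v
-((-23 - 26) + s(-7, 4))*(-6443) = -((-23 - 26) - 5*(-7))*(-6443) = -(-49 + 35)*(-6443) = -1*(-14)*(-6443) = 14*(-6443) = -90202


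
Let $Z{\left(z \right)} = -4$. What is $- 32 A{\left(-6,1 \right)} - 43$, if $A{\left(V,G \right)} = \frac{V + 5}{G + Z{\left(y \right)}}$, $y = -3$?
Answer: $- \frac{161}{3} \approx -53.667$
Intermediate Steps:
$A{\left(V,G \right)} = \frac{5 + V}{-4 + G}$ ($A{\left(V,G \right)} = \frac{V + 5}{G - 4} = \frac{5 + V}{-4 + G}$)
$- 32 A{\left(-6,1 \right)} - 43 = - 32 \frac{5 - 6}{-4 + 1} - 43 = - 32 \frac{1}{-3} \left(-1\right) - 43 = - 32 \left(\left(- \frac{1}{3}\right) \left(-1\right)\right) - 43 = \left(-32\right) \frac{1}{3} - 43 = - \frac{32}{3} - 43 = - \frac{161}{3}$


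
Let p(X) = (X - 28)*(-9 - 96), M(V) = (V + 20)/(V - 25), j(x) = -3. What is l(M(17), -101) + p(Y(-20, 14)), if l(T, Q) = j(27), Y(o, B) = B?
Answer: 1467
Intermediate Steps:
M(V) = (20 + V)/(-25 + V)
l(T, Q) = -3
p(X) = 2940 - 105*X (p(X) = (-28 + X)*(-105) = 2940 - 105*X)
l(M(17), -101) + p(Y(-20, 14)) = -3 + (2940 - 105*14) = -3 + (2940 - 1470) = -3 + 1470 = 1467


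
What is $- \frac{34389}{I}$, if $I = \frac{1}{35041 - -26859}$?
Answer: $-2128679100$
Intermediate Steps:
$I = \frac{1}{61900}$ ($I = \frac{1}{35041 + 26859} = \frac{1}{61900} \approx 1.6155 \cdot 10^{-5}$)
$- \frac{34389}{I} = - 34389 \frac{1}{\frac{1}{61900}} = \left(-34389\right) 61900 = -2128679100$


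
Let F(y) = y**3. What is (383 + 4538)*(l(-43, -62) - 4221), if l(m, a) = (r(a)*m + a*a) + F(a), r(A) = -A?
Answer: -1187786691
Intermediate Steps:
l(m, a) = a**2 + a**3 - a*m (l(m, a) = ((-a)*m + a*a) + a**3 = (-a*m + a**2) + a**3 = (a**2 - a*m) + a**3 = a**2 + a**3 - a*m)
(383 + 4538)*(l(-43, -62) - 4221) = (383 + 4538)*(-62*(-62 + (-62)**2 - 1*(-43)) - 4221) = 4921*(-62*(-62 + 3844 + 43) - 4221) = 4921*(-62*3825 - 4221) = 4921*(-237150 - 4221) = 4921*(-241371) = -1187786691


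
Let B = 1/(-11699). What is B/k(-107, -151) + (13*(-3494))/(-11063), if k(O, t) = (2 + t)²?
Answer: 907494868655/221029803649 ≈ 4.1058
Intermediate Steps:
B = -1/11699 ≈ -8.5477e-5
B/k(-107, -151) + (13*(-3494))/(-11063) = -1/(11699*(2 - 151)²) + (13*(-3494))/(-11063) = -1/(11699*((-149)²)) - 45422*(-1/11063) = -1/11699/22201 + 3494/851 = -1/11699*1/22201 + 3494/851 = -1/259729499 + 3494/851 = 907494868655/221029803649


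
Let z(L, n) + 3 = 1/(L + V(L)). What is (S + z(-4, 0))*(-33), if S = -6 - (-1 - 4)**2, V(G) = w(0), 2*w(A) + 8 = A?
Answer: 9009/8 ≈ 1126.1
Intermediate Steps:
w(A) = -4 + A/2
V(G) = -4 (V(G) = -4 + (1/2)*0 = -4 + 0 = -4)
z(L, n) = -3 + 1/(-4 + L) (z(L, n) = -3 + 1/(L - 4) = -3 + 1/(-4 + L))
S = -31 (S = -6 - 1*(-5)**2 = -6 - 1*25 = -6 - 25 = -31)
(S + z(-4, 0))*(-33) = (-31 + (13 - 3*(-4))/(-4 - 4))*(-33) = (-31 + (13 + 12)/(-8))*(-33) = (-31 - 1/8*25)*(-33) = (-31 - 25/8)*(-33) = -273/8*(-33) = 9009/8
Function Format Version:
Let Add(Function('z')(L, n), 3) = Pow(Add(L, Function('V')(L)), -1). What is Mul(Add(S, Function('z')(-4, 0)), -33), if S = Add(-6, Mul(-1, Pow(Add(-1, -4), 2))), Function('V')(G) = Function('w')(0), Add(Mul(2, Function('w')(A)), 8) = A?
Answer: Rational(9009, 8) ≈ 1126.1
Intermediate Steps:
Function('w')(A) = Add(-4, Mul(Rational(1, 2), A))
Function('V')(G) = -4 (Function('V')(G) = Add(-4, Mul(Rational(1, 2), 0)) = Add(-4, 0) = -4)
Function('z')(L, n) = Add(-3, Pow(Add(-4, L), -1)) (Function('z')(L, n) = Add(-3, Pow(Add(L, -4), -1)) = Add(-3, Pow(Add(-4, L), -1)))
S = -31 (S = Add(-6, Mul(-1, Pow(-5, 2))) = Add(-6, Mul(-1, 25)) = Add(-6, -25) = -31)
Mul(Add(S, Function('z')(-4, 0)), -33) = Mul(Add(-31, Mul(Pow(Add(-4, -4), -1), Add(13, Mul(-3, -4)))), -33) = Mul(Add(-31, Mul(Pow(-8, -1), Add(13, 12))), -33) = Mul(Add(-31, Mul(Rational(-1, 8), 25)), -33) = Mul(Add(-31, Rational(-25, 8)), -33) = Mul(Rational(-273, 8), -33) = Rational(9009, 8)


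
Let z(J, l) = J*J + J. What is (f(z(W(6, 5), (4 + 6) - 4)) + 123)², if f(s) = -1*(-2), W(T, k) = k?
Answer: 15625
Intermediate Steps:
z(J, l) = J + J² (z(J, l) = J² + J = J + J²)
f(s) = 2
(f(z(W(6, 5), (4 + 6) - 4)) + 123)² = (2 + 123)² = 125² = 15625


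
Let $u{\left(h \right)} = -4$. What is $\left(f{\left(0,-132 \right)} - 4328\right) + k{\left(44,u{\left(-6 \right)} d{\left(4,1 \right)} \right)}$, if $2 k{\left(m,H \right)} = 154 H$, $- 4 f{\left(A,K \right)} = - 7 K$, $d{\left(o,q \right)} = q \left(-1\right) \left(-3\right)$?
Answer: $-5483$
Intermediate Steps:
$d{\left(o,q \right)} = 3 q$ ($d{\left(o,q \right)} = - q \left(-3\right) = 3 q$)
$f{\left(A,K \right)} = \frac{7 K}{4}$ ($f{\left(A,K \right)} = - \frac{\left(-7\right) K}{4} = \frac{7 K}{4}$)
$k{\left(m,H \right)} = 77 H$ ($k{\left(m,H \right)} = \frac{154 H}{2} = 77 H$)
$\left(f{\left(0,-132 \right)} - 4328\right) + k{\left(44,u{\left(-6 \right)} d{\left(4,1 \right)} \right)} = \left(\frac{7}{4} \left(-132\right) - 4328\right) + 77 \left(- 4 \cdot 3 \cdot 1\right) = \left(-231 - 4328\right) + 77 \left(\left(-4\right) 3\right) = -4559 + 77 \left(-12\right) = -4559 - 924 = -5483$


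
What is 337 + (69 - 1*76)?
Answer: 330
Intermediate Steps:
337 + (69 - 1*76) = 337 + (69 - 76) = 337 - 7 = 330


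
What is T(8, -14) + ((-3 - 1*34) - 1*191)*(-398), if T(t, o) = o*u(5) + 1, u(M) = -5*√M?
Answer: 90745 + 70*√5 ≈ 90902.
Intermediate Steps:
T(t, o) = 1 - 5*o*√5 (T(t, o) = o*(-5*√5) + 1 = -5*o*√5 + 1 = 1 - 5*o*√5)
T(8, -14) + ((-3 - 1*34) - 1*191)*(-398) = (1 - 5*(-14)*√5) + ((-3 - 1*34) - 1*191)*(-398) = (1 + 70*√5) + ((-3 - 34) - 191)*(-398) = (1 + 70*√5) + (-37 - 191)*(-398) = (1 + 70*√5) - 228*(-398) = (1 + 70*√5) + 90744 = 90745 + 70*√5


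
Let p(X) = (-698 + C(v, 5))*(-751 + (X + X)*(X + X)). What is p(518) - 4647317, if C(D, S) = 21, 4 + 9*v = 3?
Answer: -730760282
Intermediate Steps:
v = -⅑ (v = -4/9 + (⅑)*3 = -4/9 + ⅓ = -⅑ ≈ -0.11111)
p(X) = 508427 - 2708*X² (p(X) = (-698 + 21)*(-751 + (X + X)*(X + X)) = -677*(-751 + (2*X)*(2*X)) = -677*(-751 + 4*X²) = 508427 - 2708*X²)
p(518) - 4647317 = (508427 - 2708*518²) - 4647317 = (508427 - 2708*268324) - 4647317 = (508427 - 726621392) - 4647317 = -726112965 - 4647317 = -730760282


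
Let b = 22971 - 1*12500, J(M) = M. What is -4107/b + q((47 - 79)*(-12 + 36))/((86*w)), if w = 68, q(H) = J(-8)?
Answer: -81424/206873 ≈ -0.39359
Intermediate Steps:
q(H) = -8
b = 10471 (b = 22971 - 12500 = 10471)
-4107/b + q((47 - 79)*(-12 + 36))/((86*w)) = -4107/10471 - 8/(86*68) = -4107*1/10471 - 8/5848 = -111/283 - 8*1/5848 = -111/283 - 1/731 = -81424/206873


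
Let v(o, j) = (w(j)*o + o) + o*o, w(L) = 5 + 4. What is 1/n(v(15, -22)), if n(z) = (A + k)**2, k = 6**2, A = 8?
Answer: 1/1936 ≈ 0.00051653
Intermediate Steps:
w(L) = 9
k = 36
v(o, j) = o**2 + 10*o (v(o, j) = (9*o + o) + o*o = 10*o + o**2 = o**2 + 10*o)
n(z) = 1936 (n(z) = (8 + 36)**2 = 44**2 = 1936)
1/n(v(15, -22)) = 1/1936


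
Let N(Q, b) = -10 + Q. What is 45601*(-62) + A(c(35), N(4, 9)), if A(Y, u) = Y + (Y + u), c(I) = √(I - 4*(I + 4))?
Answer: -2827268 + 22*I ≈ -2.8273e+6 + 22.0*I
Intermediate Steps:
c(I) = √(-16 - 3*I) (c(I) = √(I - 4*(4 + I)) = √(I + (-16 - 4*I)) = √(-16 - 3*I))
A(Y, u) = u + 2*Y
45601*(-62) + A(c(35), N(4, 9)) = 45601*(-62) + ((-10 + 4) + 2*√(-16 - 3*35)) = -2827262 + (-6 + 2*√(-16 - 105)) = -2827262 + (-6 + 2*√(-121)) = -2827262 + (-6 + 2*(11*I)) = -2827262 + (-6 + 22*I) = -2827268 + 22*I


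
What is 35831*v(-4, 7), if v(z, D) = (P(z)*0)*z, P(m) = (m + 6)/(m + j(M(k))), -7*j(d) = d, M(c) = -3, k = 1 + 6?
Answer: 0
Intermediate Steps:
k = 7
j(d) = -d/7
P(m) = (6 + m)/(3/7 + m) (P(m) = (m + 6)/(m - 1/7*(-3)) = (6 + m)/(m + 3/7) = (6 + m)/(3/7 + m))
v(z, D) = 0 (v(z, D) = ((7*(6 + z)/(3 + 7*z))*0)*z = 0*z = 0)
35831*v(-4, 7) = 35831*0 = 0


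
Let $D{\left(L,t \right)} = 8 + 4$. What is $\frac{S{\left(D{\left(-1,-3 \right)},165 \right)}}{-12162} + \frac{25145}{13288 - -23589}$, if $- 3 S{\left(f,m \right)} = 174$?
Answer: $\frac{153976178}{224249037} \approx 0.68663$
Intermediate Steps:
$D{\left(L,t \right)} = 12$
$S{\left(f,m \right)} = -58$ ($S{\left(f,m \right)} = \left(- \frac{1}{3}\right) 174 = -58$)
$\frac{S{\left(D{\left(-1,-3 \right)},165 \right)}}{-12162} + \frac{25145}{13288 - -23589} = - \frac{58}{-12162} + \frac{25145}{13288 - -23589} = \left(-58\right) \left(- \frac{1}{12162}\right) + \frac{25145}{13288 + 23589} = \frac{29}{6081} + \frac{25145}{36877} = \frac{153976178}{224249037}$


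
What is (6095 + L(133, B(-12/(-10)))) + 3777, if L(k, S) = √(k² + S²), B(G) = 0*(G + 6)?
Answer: 10005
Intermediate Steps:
B(G) = 0 (B(G) = 0*(6 + G) = 0)
L(k, S) = √(S² + k²)
(6095 + L(133, B(-12/(-10)))) + 3777 = (6095 + √(0² + 133²)) + 3777 = (6095 + √(0 + 17689)) + 3777 = (6095 + √17689) + 3777 = (6095 + 133) + 3777 = 6228 + 3777 = 10005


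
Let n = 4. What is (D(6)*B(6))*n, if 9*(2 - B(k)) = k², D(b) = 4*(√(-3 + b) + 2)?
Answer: -64 - 32*√3 ≈ -119.43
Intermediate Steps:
D(b) = 8 + 4*√(-3 + b) (D(b) = 4*(2 + √(-3 + b)) = 8 + 4*√(-3 + b))
B(k) = 2 - k²/9
(D(6)*B(6))*n = ((8 + 4*√(-3 + 6))*(2 - ⅑*6²))*4 = ((8 + 4*√3)*(2 - ⅑*36))*4 = ((8 + 4*√3)*(2 - 4))*4 = ((8 + 4*√3)*(-2))*4 = (-16 - 8*√3)*4 = -64 - 32*√3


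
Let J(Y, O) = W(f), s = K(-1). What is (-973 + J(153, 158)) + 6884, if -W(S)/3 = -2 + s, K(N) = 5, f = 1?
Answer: 5902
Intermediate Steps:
s = 5
W(S) = -9 (W(S) = -3*(-2 + 5) = -3*3 = -9)
J(Y, O) = -9
(-973 + J(153, 158)) + 6884 = (-973 - 9) + 6884 = -982 + 6884 = 5902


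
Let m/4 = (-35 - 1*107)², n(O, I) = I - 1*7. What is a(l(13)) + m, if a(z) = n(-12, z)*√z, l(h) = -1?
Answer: 80656 - 8*I ≈ 80656.0 - 8.0*I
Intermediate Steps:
n(O, I) = -7 + I (n(O, I) = I - 7 = -7 + I)
m = 80656 (m = 4*(-35 - 1*107)² = 4*(-35 - 107)² = 4*(-142)² = 4*20164 = 80656)
a(z) = √z*(-7 + z) (a(z) = (-7 + z)*√z = √z*(-7 + z))
a(l(13)) + m = √(-1)*(-7 - 1) + 80656 = I*(-8) + 80656 = -8*I + 80656 = 80656 - 8*I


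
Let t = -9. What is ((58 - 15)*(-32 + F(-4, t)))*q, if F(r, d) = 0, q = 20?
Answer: -27520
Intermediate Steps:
((58 - 15)*(-32 + F(-4, t)))*q = ((58 - 15)*(-32 + 0))*20 = (43*(-32))*20 = -1376*20 = -27520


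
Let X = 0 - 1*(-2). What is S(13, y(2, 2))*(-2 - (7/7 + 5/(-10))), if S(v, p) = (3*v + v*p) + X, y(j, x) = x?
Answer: -335/2 ≈ -167.50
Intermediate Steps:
X = 2 (X = 0 + 2 = 2)
S(v, p) = 2 + 3*v + p*v (S(v, p) = (3*v + v*p) + 2 = (3*v + p*v) + 2 = 2 + 3*v + p*v)
S(13, y(2, 2))*(-2 - (7/7 + 5/(-10))) = (2 + 3*13 + 2*13)*(-2 - (7/7 + 5/(-10))) = (2 + 39 + 26)*(-2 - (7*(⅐) + 5*(-⅒))) = 67*(-2 - (1 - ½)) = 67*(-2 - 1*½) = 67*(-2 - ½) = 67*(-5/2) = -335/2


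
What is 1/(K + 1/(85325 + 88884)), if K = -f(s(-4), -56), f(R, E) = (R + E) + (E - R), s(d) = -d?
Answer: 174209/19511409 ≈ 0.0089286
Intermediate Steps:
f(R, E) = 2*E (f(R, E) = (E + R) + (E - R) = 2*E)
K = 112 (K = -2*(-56) = -1*(-112) = 112)
1/(K + 1/(85325 + 88884)) = 1/(112 + 1/(85325 + 88884)) = 1/(112 + 1/174209) = 1/(19511409/174209) = 174209/19511409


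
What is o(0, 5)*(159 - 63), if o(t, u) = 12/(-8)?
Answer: -144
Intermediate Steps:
o(t, u) = -3/2 (o(t, u) = 12*(-⅛) = -3/2)
o(0, 5)*(159 - 63) = -3*(159 - 63)/2 = -3/2*96 = -144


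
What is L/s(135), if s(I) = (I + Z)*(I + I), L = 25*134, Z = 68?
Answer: 335/5481 ≈ 0.061120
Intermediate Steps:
L = 3350
s(I) = 2*I*(68 + I) (s(I) = (I + 68)*(I + I) = (68 + I)*(2*I) = 2*I*(68 + I))
L/s(135) = 3350/((2*135*(68 + 135))) = 3350/((2*135*203)) = 3350/54810 = 3350*(1/54810) = 335/5481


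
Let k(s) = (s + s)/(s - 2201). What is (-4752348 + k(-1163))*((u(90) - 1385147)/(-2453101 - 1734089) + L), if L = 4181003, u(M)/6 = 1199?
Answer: -139938542059116337311479/7042853580 ≈ -1.9870e+13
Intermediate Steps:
u(M) = 7194 (u(M) = 6*1199 = 7194)
k(s) = 2*s/(-2201 + s) (k(s) = (2*s)/(-2201 + s) = 2*s/(-2201 + s))
(-4752348 + k(-1163))*((u(90) - 1385147)/(-2453101 - 1734089) + L) = (-4752348 + 2*(-1163)/(-2201 - 1163))*((7194 - 1385147)/(-2453101 - 1734089) + 4181003) = (-4752348 + 2*(-1163)/(-3364))*(-1377953/(-4187190) + 4181003) = (-4752348 + 2*(-1163)*(-1/3364))*(-1377953*(-1/4187190) + 4181003) = (-4752348 + 1163/1682)*(1377953/4187190 + 4181003) = -7993448173/1682*17506655329523/4187190 = -139938542059116337311479/7042853580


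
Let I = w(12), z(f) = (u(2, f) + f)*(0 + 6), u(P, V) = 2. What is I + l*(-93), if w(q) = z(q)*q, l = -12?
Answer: 2124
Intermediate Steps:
z(f) = 12 + 6*f (z(f) = (2 + f)*(0 + 6) = (2 + f)*6 = 12 + 6*f)
w(q) = q*(12 + 6*q) (w(q) = (12 + 6*q)*q = q*(12 + 6*q))
I = 1008 (I = 6*12*(2 + 12) = 6*12*14 = 1008)
I + l*(-93) = 1008 - 12*(-93) = 1008 + 1116 = 2124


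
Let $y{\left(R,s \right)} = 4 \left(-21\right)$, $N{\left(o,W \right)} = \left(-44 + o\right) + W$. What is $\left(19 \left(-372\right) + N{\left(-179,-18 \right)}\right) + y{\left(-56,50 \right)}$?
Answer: $-7393$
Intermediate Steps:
$N{\left(o,W \right)} = -44 + W + o$
$y{\left(R,s \right)} = -84$
$\left(19 \left(-372\right) + N{\left(-179,-18 \right)}\right) + y{\left(-56,50 \right)} = \left(19 \left(-372\right) - 241\right) - 84 = \left(-7068 - 241\right) - 84 = -7309 - 84 = -7393$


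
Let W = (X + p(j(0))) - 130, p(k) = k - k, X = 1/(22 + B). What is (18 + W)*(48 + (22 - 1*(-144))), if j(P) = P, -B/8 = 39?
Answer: -3475467/145 ≈ -23969.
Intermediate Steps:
B = -312 (B = -8*39 = -312)
X = -1/290 (X = 1/(22 - 312) = 1/(-290) = -1/290 ≈ -0.0034483)
p(k) = 0
W = -37701/290 (W = (-1/290 + 0) - 130 = -1/290 - 130 = -37701/290 ≈ -130.00)
(18 + W)*(48 + (22 - 1*(-144))) = (18 - 37701/290)*(48 + (22 - 1*(-144))) = -32481*(48 + (22 + 144))/290 = -32481*(48 + 166)/290 = -32481/290*214 = -3475467/145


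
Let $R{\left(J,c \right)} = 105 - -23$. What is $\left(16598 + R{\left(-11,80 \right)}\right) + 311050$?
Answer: $327776$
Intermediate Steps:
$R{\left(J,c \right)} = 128$ ($R{\left(J,c \right)} = 105 + 23 = 128$)
$\left(16598 + R{\left(-11,80 \right)}\right) + 311050 = \left(16598 + 128\right) + 311050 = 16726 + 311050 = 327776$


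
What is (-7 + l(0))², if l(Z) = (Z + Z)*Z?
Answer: 49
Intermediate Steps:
l(Z) = 2*Z² (l(Z) = (2*Z)*Z = 2*Z²)
(-7 + l(0))² = (-7 + 2*0²)² = (-7 + 2*0)² = (-7 + 0)² = (-7)² = 49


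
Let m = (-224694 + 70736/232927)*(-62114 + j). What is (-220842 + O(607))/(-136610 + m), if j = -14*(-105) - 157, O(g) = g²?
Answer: 34381655689/3182124016072732 ≈ 1.0805e-5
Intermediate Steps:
j = 1313 (j = 1470 - 157 = 1313)
m = 3182155836230202/232927 (m = (-224694 + 70736/232927)*(-62114 + 1313) = (-224694 + 70736*(1/232927))*(-60801) = (-224694 + 70736/232927)*(-60801) = -52337228602/232927*(-60801) = 3182155836230202/232927 ≈ 1.3662e+10)
(-220842 + O(607))/(-136610 + m) = (-220842 + 607²)/(-136610 + 3182155836230202/232927) = (-220842 + 368449)/(3182124016072732/232927) = 147607*(232927/3182124016072732) = 34381655689/3182124016072732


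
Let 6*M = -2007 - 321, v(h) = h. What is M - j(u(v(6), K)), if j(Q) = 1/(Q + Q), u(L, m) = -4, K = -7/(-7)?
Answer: -3103/8 ≈ -387.88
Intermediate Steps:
K = 1 (K = -7*(-⅐) = 1)
M = -388 (M = (-2007 - 321)/6 = (⅙)*(-2328) = -388)
j(Q) = 1/(2*Q)
M - j(u(v(6), K)) = -388 - 1/(2*(-4)) = -388 - (-1)/(2*4) = -388 - 1*(-⅛) = -388 + ⅛ = -3103/8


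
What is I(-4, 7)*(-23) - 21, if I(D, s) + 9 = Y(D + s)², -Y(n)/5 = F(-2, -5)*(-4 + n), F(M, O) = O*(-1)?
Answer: -14189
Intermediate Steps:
F(M, O) = -O
Y(n) = 100 - 25*n (Y(n) = -5*(-1*(-5))*(-4 + n) = -25*(-4 + n) = -5*(-20 + 5*n) = 100 - 25*n)
I(D, s) = -9 + (100 - 25*D - 25*s)² (I(D, s) = -9 + (100 - 25*(D + s))² = -9 + (100 + (-25*D - 25*s))² = -9 + (100 - 25*D - 25*s)²)
I(-4, 7)*(-23) - 21 = (-9 + 625*(-4 - 4 + 7)²)*(-23) - 21 = (-9 + 625*(-1)²)*(-23) - 21 = (-9 + 625*1)*(-23) - 21 = (-9 + 625)*(-23) - 21 = 616*(-23) - 21 = -14168 - 21 = -14189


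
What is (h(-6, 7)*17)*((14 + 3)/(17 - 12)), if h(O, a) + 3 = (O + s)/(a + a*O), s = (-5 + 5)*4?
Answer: -28611/175 ≈ -163.49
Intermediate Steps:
s = 0 (s = 0*4 = 0)
h(O, a) = -3 + O/(a + O*a) (h(O, a) = -3 + (O + 0)/(a + a*O) = -3 + O/(a + O*a))
(h(-6, 7)*17)*((14 + 3)/(17 - 12)) = (((-6 - 3*7 - 3*(-6)*7)/(7*(1 - 6)))*17)*((14 + 3)/(17 - 12)) = (((⅐)*(-6 - 21 + 126)/(-5))*17)*(17/5) = (((⅐)*(-⅕)*99)*17)*(17*(⅕)) = -99/35*17*(17/5) = -1683/35*17/5 = -28611/175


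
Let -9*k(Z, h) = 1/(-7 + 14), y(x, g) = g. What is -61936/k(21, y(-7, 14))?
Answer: 3901968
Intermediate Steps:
k(Z, h) = -1/63 (k(Z, h) = -1/(9*(-7 + 14)) = -1/9/7 = -1/9*1/7 = -1/63)
-61936/k(21, y(-7, 14)) = -61936/(-1/63) = -61936*(-63) = 3901968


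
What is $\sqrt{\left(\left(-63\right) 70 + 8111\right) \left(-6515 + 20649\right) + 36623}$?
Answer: $\sqrt{52346557} \approx 7235.1$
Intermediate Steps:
$\sqrt{\left(\left(-63\right) 70 + 8111\right) \left(-6515 + 20649\right) + 36623} = \sqrt{\left(-4410 + 8111\right) 14134 + 36623} = \sqrt{3701 \cdot 14134 + 36623} = \sqrt{52309934 + 36623} = \sqrt{52346557}$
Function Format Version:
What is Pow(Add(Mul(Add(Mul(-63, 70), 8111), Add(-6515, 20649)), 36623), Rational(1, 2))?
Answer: Pow(52346557, Rational(1, 2)) ≈ 7235.1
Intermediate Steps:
Pow(Add(Mul(Add(Mul(-63, 70), 8111), Add(-6515, 20649)), 36623), Rational(1, 2)) = Pow(Add(Mul(Add(-4410, 8111), 14134), 36623), Rational(1, 2)) = Pow(Add(Mul(3701, 14134), 36623), Rational(1, 2)) = Pow(Add(52309934, 36623), Rational(1, 2)) = Pow(52346557, Rational(1, 2))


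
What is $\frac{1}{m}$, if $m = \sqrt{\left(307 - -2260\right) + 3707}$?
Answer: $\frac{\sqrt{6274}}{6274} \approx 0.012625$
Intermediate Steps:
$m = \sqrt{6274}$ ($m = \sqrt{\left(307 + 2260\right) + 3707} = \sqrt{2567 + 3707} = \sqrt{6274} \approx 79.209$)
$\frac{1}{m} = \frac{1}{\sqrt{6274}} = \frac{\sqrt{6274}}{6274}$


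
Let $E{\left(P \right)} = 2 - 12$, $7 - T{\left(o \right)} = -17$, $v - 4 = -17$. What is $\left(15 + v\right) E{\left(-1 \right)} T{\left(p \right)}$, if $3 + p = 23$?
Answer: $-480$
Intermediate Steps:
$p = 20$ ($p = -3 + 23 = 20$)
$v = -13$ ($v = 4 - 17 = -13$)
$T{\left(o \right)} = 24$ ($T{\left(o \right)} = 7 - -17 = 7 + 17 = 24$)
$E{\left(P \right)} = -10$ ($E{\left(P \right)} = 2 - 12 = -10$)
$\left(15 + v\right) E{\left(-1 \right)} T{\left(p \right)} = \left(15 - 13\right) \left(-10\right) 24 = 2 \left(-10\right) 24 = \left(-20\right) 24 = -480$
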